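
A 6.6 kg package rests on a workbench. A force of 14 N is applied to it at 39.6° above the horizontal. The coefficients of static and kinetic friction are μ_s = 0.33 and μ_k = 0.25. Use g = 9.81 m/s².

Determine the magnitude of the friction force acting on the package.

Vertical equilibrium gives N = m g − P sin α = 55.82 N.
The horizontal driving force is P cos α = 10.79 N, so equilibrium needs friction f = 10.79 N.
The static-friction limit is μ_s N = 18.42 N.
Since 10.79 N does not exceed the limit, the package stays at rest and f = 10.8 N.

f ≈ 10.8 N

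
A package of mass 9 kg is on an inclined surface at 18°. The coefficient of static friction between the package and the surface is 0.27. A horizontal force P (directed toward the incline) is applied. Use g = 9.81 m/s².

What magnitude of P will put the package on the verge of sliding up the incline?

At impending motion up the slope, friction acts down-slope at its limit: f = μ_s N.
Perpendicular to the incline: N = m g cos θ + P sin θ.
Along the incline: P cos θ = m g sin θ + μ_s N = m g sin θ + μ_s (m g cos θ + P sin θ).
Solving, P (cos θ − μ_s sin θ) = m g (sin θ + μ_s cos θ), so P = 9×9.81×(sin 18° + 0.27 cos 18°)/(cos 18° − 0.27 sin 18°) = 88.3×0.5658/0.8676 = 57.6 N.

P ≈ 57.6 N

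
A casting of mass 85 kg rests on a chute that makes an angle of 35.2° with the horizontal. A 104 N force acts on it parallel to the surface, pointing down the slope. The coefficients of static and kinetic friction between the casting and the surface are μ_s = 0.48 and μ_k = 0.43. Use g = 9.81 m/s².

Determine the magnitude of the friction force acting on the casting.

Normal force: N = m g cos θ = 85 × 9.81 × cos 35.2° = 681.4 N.
Parallel to the incline, ΣF = 0 gives f = m g sin θ + P = 480.7 + 104 = 584.7 N (up-slope positive).
Maximum static friction available: μ_s N = 0.48 × 681.4 = 327.1 N.
Since |584.7| > 327.1 N, static friction cannot hold it; the casting slides down the incline and kinetic friction applies: f = μ_k N = 0.43 × 681.4 = 293 N.

f ≈ 293 N (up the incline)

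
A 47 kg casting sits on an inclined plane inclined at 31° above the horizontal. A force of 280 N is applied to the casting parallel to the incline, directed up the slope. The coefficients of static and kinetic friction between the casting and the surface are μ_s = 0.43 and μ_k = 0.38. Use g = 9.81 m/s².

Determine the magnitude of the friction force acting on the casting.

Perpendicular to the surface, N = m g cos θ = 47·9.81·cos 31° = 395.2 N.
The friction needed for equilibrium is m g sin θ − P = 237.5 − 280 = -42.53 N, measured positive up-slope.
Maximum static friction available: μ_s N = 0.43 × 395.2 = 169.9 N.
Since |-42.53| ≤ 169.9 N, no slip — friction simply equals what equilibrium demands.

f ≈ 42.5 N (down the incline)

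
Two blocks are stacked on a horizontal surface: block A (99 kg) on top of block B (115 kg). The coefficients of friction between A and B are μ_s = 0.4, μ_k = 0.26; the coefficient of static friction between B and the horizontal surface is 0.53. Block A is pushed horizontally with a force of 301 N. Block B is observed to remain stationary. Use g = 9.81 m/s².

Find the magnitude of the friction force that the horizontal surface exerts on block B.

The normal force B exerts on A is simply A's weight, N₁ = 971.2 N.
Maximum static friction on A from B: μ_s N₁ = 0.4×971.2 = 388.5 N.
Since P = 301 N ≤ 388.5 N, A does not slip on B; friction on A equals P = 301 N.
B experiences an equal 301 N forward from A (third law). B is in equilibrium, so the floor supplies f₂ = 301 N of static friction (limit μ_s(m_A+m_B)g = 1113 N, not exceeded).

f ≈ 301 N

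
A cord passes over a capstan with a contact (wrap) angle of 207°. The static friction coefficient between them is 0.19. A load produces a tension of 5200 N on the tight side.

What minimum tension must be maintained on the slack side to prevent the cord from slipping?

T_min ≈ 2620 N

Capstan equation at impending slip: T_tight/T_slack = e^{μβ}.
β = 207° = 3.613 rad; e^{μβ} = e^{0.19×3.613} = 1.987.
T_slack = T_tight / e^{μβ} = 5200 / 1.987 = 2620 N.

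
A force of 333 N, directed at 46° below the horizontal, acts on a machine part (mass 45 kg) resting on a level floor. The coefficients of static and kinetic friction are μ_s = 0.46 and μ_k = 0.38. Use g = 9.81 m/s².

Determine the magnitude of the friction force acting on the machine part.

f ≈ 231 N

Vertical equilibrium gives N = m g + P sin α = 681 N.
The horizontal driving force is P cos α = 231.3 N, so equilibrium needs friction f = 231.3 N.
μ_s N = 0.46 × 681 = 313.3 N.
Since 231.3 N does not exceed the limit, the machine part stays at rest and f = 231 N.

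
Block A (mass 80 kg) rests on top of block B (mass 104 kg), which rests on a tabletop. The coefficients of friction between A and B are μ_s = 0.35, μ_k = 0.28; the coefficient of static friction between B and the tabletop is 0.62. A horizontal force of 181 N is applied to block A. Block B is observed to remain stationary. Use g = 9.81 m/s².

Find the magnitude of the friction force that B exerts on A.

Between the blocks, N₁ = m_A g = 784.8 N.
Maximum static friction on A from B: μ_s N₁ = 0.35×784.8 = 274.7 N.
P = 181 N is within that limit, so A and B move together (both at rest); the A–B friction is simply f₁ = P = 181 N.
By Newton's third law B feels 181 N forward from A. With B stationary, the floor's static friction on B balances it: f₂ = 181 N (well within μ_s(m_A+m_B)g = 1119 N).

f ≈ 181 N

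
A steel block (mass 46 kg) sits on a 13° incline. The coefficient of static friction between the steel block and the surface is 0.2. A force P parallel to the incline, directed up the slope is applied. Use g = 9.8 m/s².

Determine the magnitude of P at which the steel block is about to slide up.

At impending motion up the slope, friction acts down-slope at its limit: f = μ_s N.
P is parallel to the surface, so N = m g cos θ = 439 N.
Along the incline: P = m g sin θ + μ_s N = 101 + 0.2×439 = 189 N.

P ≈ 189 N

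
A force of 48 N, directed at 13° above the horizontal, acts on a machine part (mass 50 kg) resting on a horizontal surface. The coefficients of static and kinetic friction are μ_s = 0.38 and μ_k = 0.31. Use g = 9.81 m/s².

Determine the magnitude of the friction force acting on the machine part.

N = m g − P sin α = 490.5 − 48×sin 13° = 479.7 N.
Horizontally, friction must balance P cos α = 46.77 N.
The static-friction limit is μ_s N = 182.3 N.
46.77 ≤ 182.3 N → static; friction equals the required 46.8 N.

f ≈ 46.8 N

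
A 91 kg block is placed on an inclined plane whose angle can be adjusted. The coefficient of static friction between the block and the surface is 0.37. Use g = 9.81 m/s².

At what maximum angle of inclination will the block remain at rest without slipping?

At the slip threshold, m g sin θ = μ_s · m g cos θ, so tan θ = μ_s.
θ_max = arctan(0.37) = 20.3°.

θ_max ≈ 20.3°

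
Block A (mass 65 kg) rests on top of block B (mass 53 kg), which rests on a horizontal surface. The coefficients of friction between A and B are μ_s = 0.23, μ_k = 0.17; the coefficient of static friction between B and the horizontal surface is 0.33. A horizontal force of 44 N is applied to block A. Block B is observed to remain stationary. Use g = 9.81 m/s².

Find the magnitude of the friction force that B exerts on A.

Between the blocks, N₁ = m_A g = 637.6 N.
Maximum static friction on A from B: μ_s N₁ = 0.23×637.6 = 146.7 N.
P = 44 N is within that limit, so A and B move together (both at rest); the A–B friction is simply f₁ = P = 44 N.
B experiences an equal 44 N forward from A (third law). B is in equilibrium, so the floor supplies f₂ = 44 N of static friction (limit μ_s(m_A+m_B)g = 382 N, not exceeded).

f ≈ 44 N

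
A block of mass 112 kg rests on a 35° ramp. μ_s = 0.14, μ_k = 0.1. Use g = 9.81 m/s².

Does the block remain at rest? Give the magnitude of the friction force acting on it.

N = m g cos θ = 900 N.
Down-slope weight component: m g sin θ = 630 N.
μ_s N = 126 N.
630 > 126 N, so it slides; kinetic friction f = μ_k N = 0.1×900 = 90 N.

f ≈ 90 N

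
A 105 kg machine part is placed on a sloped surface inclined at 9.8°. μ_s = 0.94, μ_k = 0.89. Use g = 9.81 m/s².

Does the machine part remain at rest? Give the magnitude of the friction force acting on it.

N = m g cos θ = 1020 N.
Down-slope weight component: m g sin θ = 175 N.
μ_s N = 954 N.
175 ≤ 954 N, so it stays put; friction = 175 N.

f ≈ 175 N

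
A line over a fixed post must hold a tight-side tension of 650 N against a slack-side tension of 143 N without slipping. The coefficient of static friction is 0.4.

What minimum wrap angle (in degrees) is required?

β_min ≈ 217°

T₂/T₁ = e^{μβ} → β = ln(T₂/T₁)/μ.
β = ln(650/143)/0.4 = 1.514/0.4 = 3.785 rad.
In degrees: β = 3.785 × 180/π = 217°.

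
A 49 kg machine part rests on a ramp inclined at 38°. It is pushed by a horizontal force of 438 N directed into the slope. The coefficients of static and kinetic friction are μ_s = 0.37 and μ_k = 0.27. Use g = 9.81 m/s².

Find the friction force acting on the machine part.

Resolve perpendicular to the incline: N = m g cos θ + P sin θ = 49×9.81×cos 38° + 438×sin 38° = 648.4 N.
Parallel to the incline: P cos θ − m g sin θ = 345.1 − 295.9 = 49.21 N; the friction needed to balance this is 49.21 N acting down the slope.
The limit of static friction is μ_s N = 239.9 N.
|f_req| = 49.21 ≤ 239.9 N → the machine part is in equilibrium; friction equals the required value.

f ≈ 49.2 N (down the incline)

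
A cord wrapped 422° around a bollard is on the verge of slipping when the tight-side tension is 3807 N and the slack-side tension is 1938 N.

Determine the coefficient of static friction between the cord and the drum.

μ ≈ 0.0917

T₂/T₁ = e^{μβ} → μ = ln(T₂/T₁)/β.
β = 422° = 7.365 rad.
μ = ln(3807/1938)/7.365 = ln(1.964)/7.365 = 0.0917.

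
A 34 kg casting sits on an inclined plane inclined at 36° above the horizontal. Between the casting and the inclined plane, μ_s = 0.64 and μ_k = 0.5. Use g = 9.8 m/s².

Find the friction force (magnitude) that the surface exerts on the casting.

The normal reaction is N = m g cos θ = 269.6 N.
Along the slope the weight component is m g sin θ = 195.9 N; friction must supply exactly this, acting up-slope.
The static-friction ceiling is μ_s N = 0.64 × 269.6 = 172.5 N.
|195.9| exceeds 172.5 N, so the casting slips down-slope; friction is kinetic, f = μ_k N = 0.5×269.6 = 135 N.

f ≈ 135 N (up the incline)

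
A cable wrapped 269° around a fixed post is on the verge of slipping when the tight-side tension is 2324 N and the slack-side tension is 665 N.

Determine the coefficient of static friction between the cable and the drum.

T₂/T₁ = e^{μβ} → μ = ln(T₂/T₁)/β.
β = 269° = 4.695 rad.
μ = ln(2324/665)/4.695 = ln(3.495)/4.695 = 0.267.

μ ≈ 0.267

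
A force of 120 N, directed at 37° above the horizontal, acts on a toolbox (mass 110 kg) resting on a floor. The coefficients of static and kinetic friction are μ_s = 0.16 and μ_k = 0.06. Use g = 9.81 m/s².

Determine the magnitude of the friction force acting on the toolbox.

The vertical component of P reduces the normal force: N = m g − P sin α = 1079 − 72.22 = 1007 N.
For equilibrium, f = P cos α = 120×cos 37° = 95.84 N.
μ_s N = 0.16 × 1007 = 161.1 N.
95.84 ≤ 161.1 N → static; friction equals the required 95.8 N.

f ≈ 95.8 N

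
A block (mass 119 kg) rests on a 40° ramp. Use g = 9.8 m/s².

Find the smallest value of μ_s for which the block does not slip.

At the slip threshold m g sin θ = μ_s m g cos θ, so μ_s,min = tan θ.
μ_s,min = tan 40° = 0.839.

μ_s,min ≈ 0.839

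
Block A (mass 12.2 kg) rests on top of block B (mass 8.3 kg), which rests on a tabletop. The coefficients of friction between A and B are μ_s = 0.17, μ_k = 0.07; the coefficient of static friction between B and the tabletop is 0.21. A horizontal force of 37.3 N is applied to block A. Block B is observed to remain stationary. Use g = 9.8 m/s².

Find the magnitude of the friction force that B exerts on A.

The normal force B exerts on A is simply A's weight, N₁ = 119.6 N.
Maximum static friction on A from B: μ_s N₁ = 0.17×119.6 = 20.33 N.
P = 37.3 N exceeds that limit, so A slips over B and the interface friction becomes kinetic: f₁ = μ_k N₁ = 0.07×119.6 = 8.37 N.
By Newton's third law B feels 8.37 N forward from A. With B stationary, the floor's static friction on B balances it: f₂ = 8.37 N (well within μ_s(m_A+m_B)g = 42.19 N).

f ≈ 8.37 N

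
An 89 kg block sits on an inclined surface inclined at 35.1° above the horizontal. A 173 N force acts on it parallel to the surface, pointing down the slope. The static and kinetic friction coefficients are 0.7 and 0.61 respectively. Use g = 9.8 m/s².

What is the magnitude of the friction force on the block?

f ≈ 435 N (up the incline)

Normal force: N = m g cos θ = 89 × 9.8 × cos 35.1° = 713.6 N.
For equilibrium along the incline the friction force must supply f = m g sin θ + P = 501.5 + 173 = 674.5 N (positive meaning up-slope).
Static friction can supply at most μ_s N = 499.5 N.
Since |674.5| > 499.5 N, static friction cannot hold it; the block slides down the incline and kinetic friction applies: f = μ_k N = 0.61 × 713.6 = 435 N.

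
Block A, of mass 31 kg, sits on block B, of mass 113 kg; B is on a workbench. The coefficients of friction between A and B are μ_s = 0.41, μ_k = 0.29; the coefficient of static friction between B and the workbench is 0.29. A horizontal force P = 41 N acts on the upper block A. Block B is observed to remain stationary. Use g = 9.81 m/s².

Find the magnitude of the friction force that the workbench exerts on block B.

f ≈ 41 N

Normal force at the A–B interface: N₁ = m_A g = 304.1 N.
So the A–B interface can sustain at most μ_s N₁ = 124.7 N of static friction.
Since P = 41 N ≤ 124.7 N, A does not slip on B; friction on A equals P = 41 N.
B experiences an equal 41 N forward from A (third law). B is in equilibrium, so the floor supplies f₂ = 41 N of static friction (limit μ_s(m_A+m_B)g = 409.7 N, not exceeded).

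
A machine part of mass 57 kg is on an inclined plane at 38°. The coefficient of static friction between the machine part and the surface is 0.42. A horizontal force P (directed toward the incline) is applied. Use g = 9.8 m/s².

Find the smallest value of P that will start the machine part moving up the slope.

P ≈ 999 N

At impending motion up the slope, friction acts down-slope at its limit: f = μ_s N.
Perpendicular to the incline: N = m g cos θ + P sin θ.
Along the incline: P cos θ = m g sin θ + μ_s N = m g sin θ + μ_s (m g cos θ + P sin θ).
Solving, P (cos θ − μ_s sin θ) = m g (sin θ + μ_s cos θ), so P = 57×9.8×(sin 38° + 0.42 cos 38°)/(cos 38° − 0.42 sin 38°) = 559×0.9466/0.5294 = 999 N.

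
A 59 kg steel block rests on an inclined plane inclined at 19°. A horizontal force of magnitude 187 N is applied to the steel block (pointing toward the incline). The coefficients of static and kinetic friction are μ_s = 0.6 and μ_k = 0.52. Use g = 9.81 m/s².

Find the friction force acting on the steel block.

f ≈ 11.6 N (up the incline)

Normal direction: N = m g cos θ + P sin θ = 608.1 N.
Along the incline, the net driving force (taking up-slope positive) is P cos θ − m g sin θ = 176.8 − 188.4 = -11.62 N, so equilibrium requires friction f = 11.62 N (up-slope).
Maximum static friction: μ_s N = 0.6 × 608.1 = 364.9 N.
Since 11.62 N is within the 364.9 N limit, the steel block stays put and friction is exactly 11.6 N.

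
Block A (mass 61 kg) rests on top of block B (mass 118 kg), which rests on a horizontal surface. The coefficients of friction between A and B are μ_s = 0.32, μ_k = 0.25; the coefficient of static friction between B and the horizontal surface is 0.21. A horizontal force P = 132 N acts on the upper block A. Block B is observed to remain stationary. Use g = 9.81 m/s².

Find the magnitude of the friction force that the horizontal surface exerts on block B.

Between the blocks, N₁ = m_A g = 598.4 N.
Maximum static friction on A from B: μ_s N₁ = 0.32×598.4 = 191.5 N.
P = 132 N is within that limit, so A and B move together (both at rest); the A–B friction is simply f₁ = P = 132 N.
By Newton's third law B feels 132 N forward from A. With B stationary, the floor's static friction on B balances it: f₂ = 132 N (well within μ_s(m_A+m_B)g = 368.8 N).

f ≈ 132 N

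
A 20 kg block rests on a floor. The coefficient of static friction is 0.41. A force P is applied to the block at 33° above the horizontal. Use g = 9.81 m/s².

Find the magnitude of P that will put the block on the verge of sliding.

N = m g − P sin α (the pull lifts the block).
At impending slip, P cos α = μ_s N = μ_s (m g − P sin α).
Solving: P (cos α + μ_s sin α) = μ_s m g → P = 0.41×196/(cos 33° + 0.41 sin 33°) = 80.4/1.062 = 75.7 N.

P ≈ 75.7 N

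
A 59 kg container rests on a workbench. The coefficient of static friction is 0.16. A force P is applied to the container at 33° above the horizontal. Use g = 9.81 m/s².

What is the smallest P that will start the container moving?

P ≈ 100 N

N = m g − P sin α (the pull lifts the container).
At impending slip, P cos α = μ_s N = μ_s (m g − P sin α).
Solving: P (cos α + μ_s sin α) = μ_s m g → P = 0.16×579/(cos 33° + 0.16 sin 33°) = 92.6/0.9258 = 100 N.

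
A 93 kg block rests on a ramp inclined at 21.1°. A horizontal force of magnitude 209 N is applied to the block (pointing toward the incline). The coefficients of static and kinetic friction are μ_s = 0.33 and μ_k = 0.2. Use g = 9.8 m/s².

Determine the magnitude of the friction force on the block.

f ≈ 133 N (up the incline)

The horizontal push has a component P sin θ into the surface, so N = m g cos θ + P sin θ = 850.3 + 75.24 = 925.5 N.
Along the incline, the net driving force (taking up-slope positive) is P cos θ − m g sin θ = 195 − 328.1 = -133.1 N, so equilibrium requires friction f = 133.1 N (up-slope).
The limit of static friction is μ_s N = 305.4 N.
|f_req| = 133.1 ≤ 305.4 N → the block is in equilibrium; friction equals the required value.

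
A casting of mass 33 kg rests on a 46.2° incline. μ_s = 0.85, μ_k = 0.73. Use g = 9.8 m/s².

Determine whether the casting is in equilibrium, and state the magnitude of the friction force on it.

f ≈ 163 N

N = m g cos θ = 224 N.
Down-slope weight component: m g sin θ = 233 N.
μ_s N = 190 N.
233 > 190 N, so it slides; kinetic friction f = μ_k N = 0.73×224 = 163 N.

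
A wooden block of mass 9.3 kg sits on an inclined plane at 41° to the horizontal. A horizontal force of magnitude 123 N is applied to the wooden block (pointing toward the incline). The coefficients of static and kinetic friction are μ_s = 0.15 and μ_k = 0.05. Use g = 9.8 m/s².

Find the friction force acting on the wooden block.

The horizontal push has a component P sin θ into the surface, so N = m g cos θ + P sin θ = 68.78 + 80.7 = 149.5 N.
Parallel to the incline: P cos θ − m g sin θ = 92.83 − 59.79 = 33.04 N; the friction needed to balance this is 33.04 N acting down the slope.
The limit of static friction is μ_s N = 22.42 N.
The required 33.04 N exceeds the static limit, so the wooden block slides up-slope and f = μ_k N = 0.05×149.5 = 7.47 N.

f ≈ 7.47 N (down the incline)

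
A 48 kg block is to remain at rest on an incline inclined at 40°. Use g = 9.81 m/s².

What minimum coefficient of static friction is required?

At the slip threshold m g sin θ = μ_s m g cos θ, so μ_s,min = tan θ.
μ_s,min = tan 40° = 0.839.

μ_s,min ≈ 0.839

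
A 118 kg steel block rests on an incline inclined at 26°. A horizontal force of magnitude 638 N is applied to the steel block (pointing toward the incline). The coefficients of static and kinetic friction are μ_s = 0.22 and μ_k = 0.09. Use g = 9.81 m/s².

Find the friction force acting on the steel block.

f ≈ 66 N (down the incline)

The horizontal push has a component P sin θ into the surface, so N = m g cos θ + P sin θ = 1040 + 279.7 = 1320 N.
Along the incline, the net driving force (taking up-slope positive) is P cos θ − m g sin θ = 573.4 − 507.4 = 65.98 N, so equilibrium requires friction f = -65.98 N (down-slope).
The limit of static friction is μ_s N = 290.4 N.
Since 65.98 N is within the 290.4 N limit, the steel block stays put and friction is exactly 66 N.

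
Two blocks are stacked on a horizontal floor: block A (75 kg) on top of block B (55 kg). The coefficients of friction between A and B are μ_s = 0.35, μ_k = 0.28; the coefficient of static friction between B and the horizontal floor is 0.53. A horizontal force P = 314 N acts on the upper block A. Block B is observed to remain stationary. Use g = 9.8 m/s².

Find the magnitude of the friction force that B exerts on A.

f ≈ 206 N

Normal force at the A–B interface: N₁ = m_A g = 735 N.
So the A–B interface can sustain at most μ_s N₁ = 257.2 N of static friction.
Since P = 314 N > 257.2 N, A slides on B; the A–B friction is kinetic: f₁ = μ_k N₁ = 0.28×735 = 206 N.
B experiences an equal 206 N forward from A (third law). B is in equilibrium, so the floor supplies f₂ = 206 N of static friction (limit μ_s(m_A+m_B)g = 675.2 N, not exceeded).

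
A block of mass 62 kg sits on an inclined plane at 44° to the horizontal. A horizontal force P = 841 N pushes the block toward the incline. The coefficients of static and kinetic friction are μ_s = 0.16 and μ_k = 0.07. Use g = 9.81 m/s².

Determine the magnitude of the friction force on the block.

The horizontal push has a component P sin θ into the surface, so N = m g cos θ + P sin θ = 437.5 + 584.2 = 1022 N.
Along the incline, the net driving force (taking up-slope positive) is P cos θ − m g sin θ = 605 − 422.5 = 182.5 N, so equilibrium requires friction f = -182.5 N (down-slope).
Maximum static friction: μ_s N = 0.16 × 1022 = 163.5 N.
|f_req| = 182.5 > 163.5 N → the block slides up the incline; f = μ_k N = 0.07 × 1022 = 71.5 N.

f ≈ 71.5 N (down the incline)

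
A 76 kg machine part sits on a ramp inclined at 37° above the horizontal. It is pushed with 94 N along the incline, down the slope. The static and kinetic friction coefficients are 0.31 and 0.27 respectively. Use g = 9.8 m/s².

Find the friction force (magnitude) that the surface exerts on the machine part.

Normal force: N = m g cos θ = 76 × 9.8 × cos 37° = 594.8 N.
For equilibrium along the incline the friction force must supply f = m g sin θ + P = 448.2 + 94 = 542.2 N (positive meaning up-slope).
The static-friction ceiling is μ_s N = 0.31 × 594.8 = 184.4 N.
|542.2| exceeds 184.4 N, so the machine part slips down-slope; friction is kinetic, f = μ_k N = 0.27×594.8 = 161 N.

f ≈ 161 N (up the incline)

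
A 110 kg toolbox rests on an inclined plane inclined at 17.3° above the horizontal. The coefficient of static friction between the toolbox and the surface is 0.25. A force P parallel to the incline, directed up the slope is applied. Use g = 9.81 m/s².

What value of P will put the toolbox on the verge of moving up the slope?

At impending motion up the slope, friction acts down-slope at its limit: f = μ_s N.
P is parallel to the surface, so N = m g cos θ = 1030 N.
Along the incline: P = m g sin θ + μ_s N = 321 + 0.25×1030 = 578 N.

P ≈ 578 N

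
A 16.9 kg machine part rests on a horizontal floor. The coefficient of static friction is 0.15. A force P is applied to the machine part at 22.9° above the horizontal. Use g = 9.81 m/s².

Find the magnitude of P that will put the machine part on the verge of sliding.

P ≈ 25.4 N

N = m g − P sin α (the pull lifts the machine part).
At impending slip, P cos α = μ_s N = μ_s (m g − P sin α).
Solving: P (cos α + μ_s sin α) = μ_s m g → P = 0.15×166/(cos 22.9° + 0.15 sin 22.9°) = 24.9/0.9796 = 25.4 N.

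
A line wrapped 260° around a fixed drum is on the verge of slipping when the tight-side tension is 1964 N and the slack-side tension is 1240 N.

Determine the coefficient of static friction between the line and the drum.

μ ≈ 0.101

T₂/T₁ = e^{μβ} → μ = ln(T₂/T₁)/β.
β = 260° = 4.538 rad.
μ = ln(1964/1240)/4.538 = ln(1.584)/4.538 = 0.101.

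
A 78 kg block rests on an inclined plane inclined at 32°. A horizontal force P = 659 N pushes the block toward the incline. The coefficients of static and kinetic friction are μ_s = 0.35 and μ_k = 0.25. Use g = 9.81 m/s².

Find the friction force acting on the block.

f ≈ 153 N (down the incline)

Resolve perpendicular to the incline: N = m g cos θ + P sin θ = 78×9.81×cos 32° + 659×sin 32° = 998.1 N.
Along the incline, the net driving force (taking up-slope positive) is P cos θ − m g sin θ = 558.9 − 405.5 = 153.4 N, so equilibrium requires friction f = -153.4 N (down-slope).
The limit of static friction is μ_s N = 349.3 N.
Since 153.4 N is within the 349.3 N limit, the block stays put and friction is exactly 153 N.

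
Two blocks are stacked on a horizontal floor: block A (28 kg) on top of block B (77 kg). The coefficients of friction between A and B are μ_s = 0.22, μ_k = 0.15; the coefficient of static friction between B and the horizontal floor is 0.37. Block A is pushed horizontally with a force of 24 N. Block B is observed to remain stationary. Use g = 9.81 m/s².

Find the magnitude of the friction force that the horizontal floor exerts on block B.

f ≈ 24 N

Between the blocks, N₁ = m_A g = 274.7 N.
So the A–B interface can sustain at most μ_s N₁ = 60.43 N of static friction.
P = 24 N is within that limit, so A and B move together (both at rest); the A–B friction is simply f₁ = P = 24 N.
B experiences an equal 24 N forward from A (third law). B is in equilibrium, so the floor supplies f₂ = 24 N of static friction (limit μ_s(m_A+m_B)g = 381.1 N, not exceeded).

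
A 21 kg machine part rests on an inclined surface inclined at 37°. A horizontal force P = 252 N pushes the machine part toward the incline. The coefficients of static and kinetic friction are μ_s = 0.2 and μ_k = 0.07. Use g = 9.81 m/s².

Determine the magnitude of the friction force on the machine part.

The horizontal push has a component P sin θ into the surface, so N = m g cos θ + P sin θ = 164.5 + 151.7 = 316.2 N.
Along the incline, the net driving force (taking up-slope positive) is P cos θ − m g sin θ = 201.3 − 124 = 77.28 N, so equilibrium requires friction f = -77.28 N (down-slope).
Maximum static friction: μ_s N = 0.2 × 316.2 = 63.24 N.
|f_req| = 77.28 > 63.24 N → the machine part slides up the incline; f = μ_k N = 0.07 × 316.2 = 22.1 N.

f ≈ 22.1 N (down the incline)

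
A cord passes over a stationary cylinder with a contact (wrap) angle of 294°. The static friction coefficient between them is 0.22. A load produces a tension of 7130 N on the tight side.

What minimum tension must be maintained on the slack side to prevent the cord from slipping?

Capstan equation at impending slip: T_tight/T_slack = e^{μβ}.
β = 294° = 5.131 rad; e^{μβ} = e^{0.22×5.131} = 3.092.
T_slack = T_tight / e^{μβ} = 7130 / 3.092 = 2310 N.

T_min ≈ 2310 N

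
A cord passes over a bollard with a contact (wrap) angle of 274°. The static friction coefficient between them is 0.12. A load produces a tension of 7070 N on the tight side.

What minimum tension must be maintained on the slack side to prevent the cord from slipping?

Capstan equation at impending slip: T_tight/T_slack = e^{μβ}.
β = 274° = 4.782 rad; e^{μβ} = e^{0.12×4.782} = 1.775.
T_slack = T_tight / e^{μβ} = 7070 / 1.775 = 3980 N.

T_min ≈ 3980 N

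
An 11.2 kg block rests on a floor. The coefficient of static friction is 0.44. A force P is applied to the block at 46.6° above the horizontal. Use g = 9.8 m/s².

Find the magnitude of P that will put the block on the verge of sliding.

N = m g − P sin α (the pull lifts the block).
At impending slip, P cos α = μ_s N = μ_s (m g − P sin α).
Solving: P (cos α + μ_s sin α) = μ_s m g → P = 0.44×110/(cos 46.6° + 0.44 sin 46.6°) = 48.3/1.007 = 48 N.

P ≈ 48 N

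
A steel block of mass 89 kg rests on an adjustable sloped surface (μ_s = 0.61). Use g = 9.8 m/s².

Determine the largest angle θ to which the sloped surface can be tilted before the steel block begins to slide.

At the slip threshold, m g sin θ = μ_s · m g cos θ, so tan θ = μ_s.
θ_max = arctan(0.61) = 31.4°.

θ_max ≈ 31.4°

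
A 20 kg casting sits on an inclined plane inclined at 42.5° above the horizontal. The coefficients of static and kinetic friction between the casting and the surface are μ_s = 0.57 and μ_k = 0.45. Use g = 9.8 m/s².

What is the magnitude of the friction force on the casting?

The normal reaction is N = m g cos θ = 144.5 N.
For equilibrium along the incline, friction must balance the weight component: f = m g sin θ = 132.4 N up the slope.
Static friction can supply at most μ_s N = 82.37 N.
Since |132.4| > 82.37 N, static friction cannot hold it; the casting slides down the incline and kinetic friction applies: f = μ_k N = 0.45 × 144.5 = 65 N.

f ≈ 65 N (up the incline)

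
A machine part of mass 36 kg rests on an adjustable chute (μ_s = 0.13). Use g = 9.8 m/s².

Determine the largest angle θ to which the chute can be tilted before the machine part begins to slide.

At the slip threshold, m g sin θ = μ_s · m g cos θ, so tan θ = μ_s.
θ_max = arctan(0.13) = 7.41°.

θ_max ≈ 7.41°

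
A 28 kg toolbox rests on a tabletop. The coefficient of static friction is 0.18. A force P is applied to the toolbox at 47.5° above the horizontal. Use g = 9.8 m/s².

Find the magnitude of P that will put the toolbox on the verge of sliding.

P ≈ 61.1 N

N = m g − P sin α (the pull lifts the toolbox).
At impending slip, P cos α = μ_s N = μ_s (m g − P sin α).
Solving: P (cos α + μ_s sin α) = μ_s m g → P = 0.18×274/(cos 47.5° + 0.18 sin 47.5°) = 49.4/0.8083 = 61.1 N.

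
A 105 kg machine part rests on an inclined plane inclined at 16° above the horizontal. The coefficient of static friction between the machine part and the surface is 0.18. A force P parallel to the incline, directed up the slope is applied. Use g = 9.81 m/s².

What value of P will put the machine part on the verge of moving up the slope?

P ≈ 462 N

At impending motion up the slope, friction acts down-slope at its limit: f = μ_s N.
P is parallel to the surface, so N = m g cos θ = 990 N.
Along the incline: P = m g sin θ + μ_s N = 284 + 0.18×990 = 462 N.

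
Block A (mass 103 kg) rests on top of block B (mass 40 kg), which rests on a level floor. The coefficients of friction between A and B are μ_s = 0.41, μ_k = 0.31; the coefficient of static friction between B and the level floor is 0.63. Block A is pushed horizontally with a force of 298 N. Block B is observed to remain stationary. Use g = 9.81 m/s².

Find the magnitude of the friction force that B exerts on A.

f ≈ 298 N

Normal force at the A–B interface: N₁ = m_A g = 1010 N.
So the A–B interface can sustain at most μ_s N₁ = 414.3 N of static friction.
P = 298 N is within that limit, so A and B move together (both at rest); the A–B friction is simply f₁ = P = 298 N.
B experiences an equal 298 N forward from A (third law). B is in equilibrium, so the floor supplies f₂ = 298 N of static friction (limit μ_s(m_A+m_B)g = 883.8 N, not exceeded).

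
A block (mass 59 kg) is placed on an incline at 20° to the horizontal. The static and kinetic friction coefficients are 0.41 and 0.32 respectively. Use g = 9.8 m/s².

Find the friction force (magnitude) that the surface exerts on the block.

The normal reaction is N = m g cos θ = 543.3 N.
For equilibrium along the incline, friction must balance the weight component: f = m g sin θ = 197.8 N up the slope.
Maximum static friction available: μ_s N = 0.41 × 543.3 = 222.8 N.
Since |197.8| ≤ 222.8 N, static friction is sufficient; f equals the required value, not μ_s N.

f ≈ 198 N (up the incline)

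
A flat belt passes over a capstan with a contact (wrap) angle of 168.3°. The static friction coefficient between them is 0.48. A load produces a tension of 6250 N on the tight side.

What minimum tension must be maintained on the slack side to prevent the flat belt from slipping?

Capstan equation at impending slip: T_tight/T_slack = e^{μβ}.
β = 168.3° = 2.937 rad; e^{μβ} = e^{0.48×2.937} = 4.096.
T_slack = T_tight / e^{μβ} = 6250 / 4.096 = 1530 N.

T_min ≈ 1530 N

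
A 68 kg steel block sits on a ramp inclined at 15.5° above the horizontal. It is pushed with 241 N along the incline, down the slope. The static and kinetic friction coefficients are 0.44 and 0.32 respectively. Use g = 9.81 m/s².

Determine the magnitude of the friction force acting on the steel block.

f ≈ 206 N (up the incline)

Normal force: N = m g cos θ = 68 × 9.81 × cos 15.5° = 642.8 N.
For equilibrium along the incline the friction force must supply f = m g sin θ + P = 178.3 + 241 = 419.3 N (positive meaning up-slope).
The static-friction ceiling is μ_s N = 0.44 × 642.8 = 282.8 N.
|419.3| exceeds 282.8 N, so the steel block slips down-slope; friction is kinetic, f = μ_k N = 0.32×642.8 = 206 N.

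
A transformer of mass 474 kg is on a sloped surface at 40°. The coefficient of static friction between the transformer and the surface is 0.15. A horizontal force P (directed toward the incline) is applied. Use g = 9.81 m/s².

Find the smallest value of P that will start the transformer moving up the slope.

At impending motion up the slope, friction acts down-slope at its limit: f = μ_s N.
Perpendicular to the incline: N = m g cos θ + P sin θ.
Along the incline: P cos θ = m g sin θ + μ_s N = m g sin θ + μ_s (m g cos θ + P sin θ).
Solving, P (cos θ − μ_s sin θ) = m g (sin θ + μ_s cos θ), so P = 474×9.81×(sin 40° + 0.15 cos 40°)/(cos 40° − 0.15 sin 40°) = 4650×0.7577/0.6696 = 5260 N.

P ≈ 5260 N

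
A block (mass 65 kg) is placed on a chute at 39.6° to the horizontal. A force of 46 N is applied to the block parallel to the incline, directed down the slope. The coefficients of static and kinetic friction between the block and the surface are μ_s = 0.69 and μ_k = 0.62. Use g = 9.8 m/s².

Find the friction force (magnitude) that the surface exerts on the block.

f ≈ 304 N (up the incline)

Normal force: N = m g cos θ = 65 × 9.8 × cos 39.6° = 490.8 N.
For equilibrium along the incline the friction force must supply f = m g sin θ + P = 406 + 46 = 452 N (positive meaning up-slope).
The static-friction ceiling is μ_s N = 0.69 × 490.8 = 338.7 N.
Since |452| > 338.7 N, static friction cannot hold it; the block slides down the incline and kinetic friction applies: f = μ_k N = 0.62 × 490.8 = 304 N.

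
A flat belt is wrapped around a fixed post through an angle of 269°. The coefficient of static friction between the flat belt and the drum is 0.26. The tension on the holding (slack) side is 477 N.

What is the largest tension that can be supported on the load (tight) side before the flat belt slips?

At impending slip the capstan equation gives T₂/T₁ = e^{μβ} with β in radians.
β = 269° × π/180 = 4.695 rad.
e^{μβ} = e^{0.26×4.695} = 3.39.
T₂ = T₁ · e^{μβ} = 477 × 3.39 = 1620 N.

T_max ≈ 1620 N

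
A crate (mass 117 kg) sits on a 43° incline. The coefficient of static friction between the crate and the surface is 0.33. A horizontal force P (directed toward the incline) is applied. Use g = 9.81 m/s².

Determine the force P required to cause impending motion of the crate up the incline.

P ≈ 2090 N

At impending motion up the slope, friction acts down-slope at its limit: f = μ_s N.
Perpendicular to the incline: N = m g cos θ + P sin θ.
Along the incline: P cos θ = m g sin θ + μ_s N = m g sin θ + μ_s (m g cos θ + P sin θ).
Solving, P (cos θ − μ_s sin θ) = m g (sin θ + μ_s cos θ), so P = 117×9.81×(sin 43° + 0.33 cos 43°)/(cos 43° − 0.33 sin 43°) = 1150×0.9233/0.5063 = 2090 N.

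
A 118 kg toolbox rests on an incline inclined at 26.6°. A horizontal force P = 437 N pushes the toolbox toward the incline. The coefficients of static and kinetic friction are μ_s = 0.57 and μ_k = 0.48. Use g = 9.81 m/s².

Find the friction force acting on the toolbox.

f ≈ 128 N (up the incline)

Normal direction: N = m g cos θ + P sin θ = 1231 N.
Along the incline, the net driving force (taking up-slope positive) is P cos θ − m g sin θ = 390.7 − 518.3 = -127.6 N, so equilibrium requires friction f = 127.6 N (up-slope).
The limit of static friction is μ_s N = 701.5 N.
Since 127.6 N is within the 701.5 N limit, the toolbox stays put and friction is exactly 128 N.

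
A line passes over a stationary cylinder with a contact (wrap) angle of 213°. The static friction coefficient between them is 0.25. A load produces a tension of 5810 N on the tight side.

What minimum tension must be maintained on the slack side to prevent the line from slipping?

T_min ≈ 2290 N

Capstan equation at impending slip: T_tight/T_slack = e^{μβ}.
β = 213° = 3.718 rad; e^{μβ} = e^{0.25×3.718} = 2.533.
T_slack = T_tight / e^{μβ} = 5810 / 2.533 = 2290 N.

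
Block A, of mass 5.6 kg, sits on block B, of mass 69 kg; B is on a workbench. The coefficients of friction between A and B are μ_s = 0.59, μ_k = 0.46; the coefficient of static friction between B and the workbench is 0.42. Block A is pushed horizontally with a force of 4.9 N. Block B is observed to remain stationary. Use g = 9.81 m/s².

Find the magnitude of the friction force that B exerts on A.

f ≈ 4.9 N

The normal force B exerts on A is simply A's weight, N₁ = 54.94 N.
Maximum static friction on A from B: μ_s N₁ = 0.59×54.94 = 32.41 N.
P = 4.9 N is within that limit, so A and B move together (both at rest); the A–B friction is simply f₁ = P = 4.9 N.
By Newton's third law B feels 4.9 N forward from A. With B stationary, the floor's static friction on B balances it: f₂ = 4.9 N (well within μ_s(m_A+m_B)g = 307.4 N).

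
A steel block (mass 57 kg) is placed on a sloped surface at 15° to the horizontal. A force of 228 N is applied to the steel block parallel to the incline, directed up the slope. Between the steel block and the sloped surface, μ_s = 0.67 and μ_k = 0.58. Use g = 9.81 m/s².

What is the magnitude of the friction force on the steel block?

Normal force: N = m g cos θ = 57 × 9.81 × cos 15° = 540.1 N.
Parallel to the incline, ΣF = 0 gives f = m g sin θ − P = 144.7 − 228 = -83.28 N (up-slope positive).
Static friction can supply at most μ_s N = 361.9 N.
Since |-83.28| ≤ 361.9 N, the steel block remains in static equilibrium and friction takes exactly the required value.

f ≈ 83.3 N (down the incline)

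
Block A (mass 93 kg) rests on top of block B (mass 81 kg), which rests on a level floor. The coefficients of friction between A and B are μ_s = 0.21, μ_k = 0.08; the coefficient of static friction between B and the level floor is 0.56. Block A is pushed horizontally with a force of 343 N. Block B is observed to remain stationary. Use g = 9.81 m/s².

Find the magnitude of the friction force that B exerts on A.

Normal force at the A–B interface: N₁ = m_A g = 912.3 N.
Maximum static friction on A from B: μ_s N₁ = 0.21×912.3 = 191.6 N.
P = 343 N exceeds that limit, so A slips over B and the interface friction becomes kinetic: f₁ = μ_k N₁ = 0.08×912.3 = 73 N.
B experiences an equal 73 N forward from A (third law). B is in equilibrium, so the floor supplies f₂ = 73 N of static friction (limit μ_s(m_A+m_B)g = 955.9 N, not exceeded).

f ≈ 73 N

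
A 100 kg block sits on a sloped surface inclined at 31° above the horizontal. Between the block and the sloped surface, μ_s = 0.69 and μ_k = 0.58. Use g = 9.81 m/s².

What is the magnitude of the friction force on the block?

Perpendicular to the surface, N = m g cos θ = 100·9.81·cos 31° = 840.9 N.
Along the slope the weight component is m g sin θ = 505.3 N; friction must supply exactly this, acting up-slope.
Maximum static friction available: μ_s N = 0.69 × 840.9 = 580.2 N.
Since |505.3| ≤ 580.2 N, static friction is sufficient; f equals the required value, not μ_s N.

f ≈ 505 N (up the incline)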